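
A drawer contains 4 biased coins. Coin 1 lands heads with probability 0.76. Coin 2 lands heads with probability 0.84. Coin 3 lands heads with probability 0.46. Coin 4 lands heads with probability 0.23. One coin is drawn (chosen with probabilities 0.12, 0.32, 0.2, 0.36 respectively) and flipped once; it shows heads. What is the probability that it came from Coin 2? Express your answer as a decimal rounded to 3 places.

Posterior probability ≈ 0.503

P(heads|C1) = 0.76; P(heads|C2) = 0.84; P(heads|C3) = 0.46; P(heads|C4) = 0.23.
Prior × likelihood for each source: 0.12·0.76=0.09120, 0.32·0.84=0.2688, 0.2·0.46=0.09200, 0.36·0.23=0.08280. Summing gives P(heads) = 0.53480.
P(Coin 2 | heads) = 0.2688 / 0.53480 = 0.503.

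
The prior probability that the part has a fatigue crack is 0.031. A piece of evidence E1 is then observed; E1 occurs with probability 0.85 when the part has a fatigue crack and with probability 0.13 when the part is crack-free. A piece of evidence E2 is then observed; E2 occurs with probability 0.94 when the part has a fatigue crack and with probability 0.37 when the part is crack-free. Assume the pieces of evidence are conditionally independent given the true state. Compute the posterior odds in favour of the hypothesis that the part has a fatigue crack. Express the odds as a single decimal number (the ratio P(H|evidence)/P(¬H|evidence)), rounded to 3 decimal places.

Posterior odds ≈ 0.531

Prior odds = 0.031/(1−0.031) = 0.031992.
Likelihood ratio for E1 = 0.85/0.13 = 6.5385.
Likelihood ratio for E2 = 0.94/0.37 = 2.5405.
Posterior odds = prior odds × LR₁ × LR₂ = 0.53142.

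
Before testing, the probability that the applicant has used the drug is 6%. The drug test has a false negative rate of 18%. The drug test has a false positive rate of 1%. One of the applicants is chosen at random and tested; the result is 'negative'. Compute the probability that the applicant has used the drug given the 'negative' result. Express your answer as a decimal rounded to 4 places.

Write H for 'the applicant has used the drug'. Prior odds H:¬H = 0.06/0.94 = 0.063830. For the 'negative' outcome, the likelihood ratio is 0.18/0.99 = 0.18182.
Posterior odds = 0.063830 × 0.18182 = 0.011605, so P(H|E) = 0.011605/(1+0.011605) = 0.0115.

P(H | E) ≈ 0.0115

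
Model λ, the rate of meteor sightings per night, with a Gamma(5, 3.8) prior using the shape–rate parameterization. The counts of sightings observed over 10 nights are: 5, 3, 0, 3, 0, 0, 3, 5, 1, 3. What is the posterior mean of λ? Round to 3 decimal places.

Total count ∑xᵢ = 23 over n = 10 nights.
Gamma is conjugate to the Poisson likelihood: posterior is Gamma(shape = 5+23 = 28, rate = 3.8+10 = 13.8).
E[λ | data] = 28/13.8 = 2.029.

Posterior mean ≈ 2.029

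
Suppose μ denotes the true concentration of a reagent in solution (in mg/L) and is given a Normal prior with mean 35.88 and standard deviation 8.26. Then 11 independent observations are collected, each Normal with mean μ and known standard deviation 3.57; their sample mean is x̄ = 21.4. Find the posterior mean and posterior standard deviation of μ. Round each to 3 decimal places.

Prior precision 1/τ₀² = 1/8.26² = 0.0146568; data precision n/σ² = 11/3.57² = 0.863090.
Posterior precision = 0.0146568 + 0.863090 = 0.877747, giving posterior SD = 1/√0.877747 = 1.067.
Posterior mean = (0.0146568·35.88 + 0.863090·21.4) / 0.877747 = 21.642.

Posterior mean ≈ 21.642; posterior SD ≈ 1.067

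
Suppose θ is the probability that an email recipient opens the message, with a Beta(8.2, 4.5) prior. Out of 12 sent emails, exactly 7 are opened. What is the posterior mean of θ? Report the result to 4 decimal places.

The binomial likelihood is conjugate to the Beta prior: with 7 successes and 5 failures, the posterior is Beta(8.2+7, 4.5+5) = Beta(15.2, 9.5).
E[θ | data] = 15.2/(15.2+9.5) = 0.6154.

Posterior mean ≈ 0.6154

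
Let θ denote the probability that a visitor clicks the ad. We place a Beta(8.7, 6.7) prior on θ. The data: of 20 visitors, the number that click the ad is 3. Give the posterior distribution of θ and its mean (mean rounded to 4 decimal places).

The binomial likelihood is conjugate to the Beta prior: with 3 successes and 17 failures, the posterior is Beta(8.7+3, 6.7+17) = Beta(11.7, 23.7).
Posterior mean = α/(α+β) = 11.7/35.4 = 0.3305.

Posterior: Beta(11.7, 23.7); mean ≈ 0.3305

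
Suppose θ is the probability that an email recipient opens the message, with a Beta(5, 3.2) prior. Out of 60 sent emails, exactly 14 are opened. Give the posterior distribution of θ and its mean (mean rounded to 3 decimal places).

Posterior: Beta(19, 49.2); mean ≈ 0.279

Observing 14 successes and 46 failures updates Beta(5, 3.2) by adding the success and failure counts to the two shape parameters: α = 5+14 = 19, β = 3.2+46 = 49.2.
E[θ | data] = 19/(19+49.2) = 0.279.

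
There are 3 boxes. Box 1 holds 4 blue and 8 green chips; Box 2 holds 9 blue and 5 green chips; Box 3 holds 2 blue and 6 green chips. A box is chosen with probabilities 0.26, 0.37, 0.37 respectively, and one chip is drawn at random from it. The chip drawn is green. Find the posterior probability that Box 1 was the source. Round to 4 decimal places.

Posterior probability ≈ 0.2973

Tabulate prior·likelihood by source: [1] prior 0.26, lik 0.6667, product 0.1733; [2] prior 0.37, lik 0.3571, product 0.1321; [3] prior 0.37, lik 0.75, product 0.2775.
Normalizing constant = 0.58298; the posterior for Box 1 is its product over the sum, 0.1733/0.58298 = 0.2973.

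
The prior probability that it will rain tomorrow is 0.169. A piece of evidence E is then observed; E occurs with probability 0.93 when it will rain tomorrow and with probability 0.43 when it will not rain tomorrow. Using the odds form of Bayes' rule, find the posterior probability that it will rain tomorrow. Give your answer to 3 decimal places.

Prior odds = 0.169/(1−0.169) = 0.20337.
Likelihood ratio for E = 0.93/0.43 = 2.1628.
Posterior odds = prior odds × LR = 0.43985.
Posterior probability = odds/(1+odds) = 0.43985/1.4398 = 0.305.

Posterior probability ≈ 0.305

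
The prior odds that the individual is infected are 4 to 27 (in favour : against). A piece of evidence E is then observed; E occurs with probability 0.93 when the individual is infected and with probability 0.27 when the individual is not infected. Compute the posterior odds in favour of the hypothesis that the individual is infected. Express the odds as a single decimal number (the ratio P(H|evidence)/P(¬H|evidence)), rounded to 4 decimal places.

Posterior odds ≈ 0.5103

Prior odds = 4/27 = 0.14815.
Likelihood ratio for E = 0.93/0.27 = 3.4444.
Posterior odds = prior odds × LR = 0.51029.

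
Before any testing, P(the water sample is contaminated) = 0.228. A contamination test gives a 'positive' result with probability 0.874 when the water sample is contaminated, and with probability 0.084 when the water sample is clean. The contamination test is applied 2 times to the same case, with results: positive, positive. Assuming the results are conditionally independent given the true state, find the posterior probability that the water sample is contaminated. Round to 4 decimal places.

Posterior P(H) ≈ 0.9697

With H the event that the water sample is contaminated, the joint likelihood of the observed sequence is P(data|H) = 0.874·0.874 = 0.76388 and P(data|¬H) = 0.084·0.084 = 0.0070560.
Bayes: P(H|data) = 0.228·0.76388 / (0.228·0.76388 + 0.772·0.0070560) = 0.17416/0.17961 = 0.9697.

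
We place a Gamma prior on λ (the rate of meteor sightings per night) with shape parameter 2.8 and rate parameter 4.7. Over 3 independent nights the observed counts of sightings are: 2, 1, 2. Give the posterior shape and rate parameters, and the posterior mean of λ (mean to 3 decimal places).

The Poisson likelihood adds the total count to the shape and the number of exposure periods to the rate. Here ∑xᵢ = 5 and n = 3, so shape 2.8→7.8 and rate 4.7→7.7.
Posterior mean = shape/rate = 7.8/7.7 = 1.013.

Posterior: Gamma(shape=7.8, rate=7.7); mean ≈ 1.013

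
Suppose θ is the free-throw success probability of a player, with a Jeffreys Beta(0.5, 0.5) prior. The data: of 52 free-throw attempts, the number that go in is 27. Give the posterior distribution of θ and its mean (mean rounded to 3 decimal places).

The binomial likelihood is conjugate to the Beta prior: with 27 successes and 25 failures, the posterior is Beta(0.5+27, 0.5+25) = Beta(27.5, 25.5).
E[θ | data] = 27.5/(27.5+25.5) = 0.519.

Posterior: Beta(27.5, 25.5); mean ≈ 0.519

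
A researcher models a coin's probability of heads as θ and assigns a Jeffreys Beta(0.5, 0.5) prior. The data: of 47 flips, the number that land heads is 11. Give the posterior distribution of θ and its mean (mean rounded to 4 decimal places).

The binomial likelihood is conjugate to the Beta prior: with 11 successes and 36 failures, the posterior is Beta(0.5+11, 0.5+36) = Beta(11.5, 36.5).
E[θ | data] = 11.5/(11.5+36.5) = 0.2396.

Posterior: Beta(11.5, 36.5); mean ≈ 0.2396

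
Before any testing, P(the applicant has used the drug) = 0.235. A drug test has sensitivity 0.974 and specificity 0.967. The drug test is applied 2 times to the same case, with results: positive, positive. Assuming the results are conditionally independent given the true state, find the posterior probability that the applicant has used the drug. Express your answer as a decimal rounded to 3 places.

Posterior P(H) ≈ 0.996

Let H be the event that the applicant has used the drug; start with P(H) = 0.235. P('positive'|H) = 0.974, P('positive'|¬H) = 0.033.
Update on result 1 ('positive'): P(H) ← 0.974·0.2350 / (0.974·0.2350 + 0.033·0.7650) = 0.22889/0.25413 = 0.9007.
Update on result 2 ('positive'): P(H) ← 0.974·0.9007 / (0.974·0.9007 + 0.033·0.0993) = 0.87725/0.88052 = 0.9963.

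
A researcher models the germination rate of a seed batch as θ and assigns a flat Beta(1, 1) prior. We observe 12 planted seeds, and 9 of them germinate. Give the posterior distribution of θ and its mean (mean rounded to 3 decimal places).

Posterior: Beta(10, 4); mean ≈ 0.714

The binomial likelihood is conjugate to the Beta prior: with 9 successes and 3 failures, the posterior is Beta(1+9, 1+3) = Beta(10, 4).
Posterior mean = α/(α+β) = 10/14 = 0.714.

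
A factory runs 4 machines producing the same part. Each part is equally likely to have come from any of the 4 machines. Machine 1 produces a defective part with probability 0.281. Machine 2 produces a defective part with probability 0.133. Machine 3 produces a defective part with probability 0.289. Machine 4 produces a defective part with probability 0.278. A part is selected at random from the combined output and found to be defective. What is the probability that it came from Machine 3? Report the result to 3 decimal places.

Posterior probability ≈ 0.295

Tabulate prior·likelihood by source: [1] prior 0.25, lik 0.281, product 0.07025; [2] prior 0.25, lik 0.133, product 0.03325; [3] prior 0.25, lik 0.289, product 0.07225; [4] prior 0.25, lik 0.278, product 0.06950.
Normalizing constant = 0.24525; the posterior for Machine 3 is its product over the sum, 0.07225/0.24525 = 0.295.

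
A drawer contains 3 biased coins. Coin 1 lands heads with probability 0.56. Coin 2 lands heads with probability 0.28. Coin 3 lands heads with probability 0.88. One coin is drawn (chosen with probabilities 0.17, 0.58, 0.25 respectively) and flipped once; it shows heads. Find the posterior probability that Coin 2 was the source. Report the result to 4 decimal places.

Posterior probability ≈ 0.3400

P(heads|C1) = 0.56; P(heads|C2) = 0.28; P(heads|C3) = 0.88.
Prior × likelihood for each source: 0.17·0.56=0.09520, 0.58·0.28=0.1624, 0.25·0.88=0.2200. Summing gives P(heads) = 0.47760.
P(Coin 2 | heads) = 0.1624 / 0.47760 = 0.3400.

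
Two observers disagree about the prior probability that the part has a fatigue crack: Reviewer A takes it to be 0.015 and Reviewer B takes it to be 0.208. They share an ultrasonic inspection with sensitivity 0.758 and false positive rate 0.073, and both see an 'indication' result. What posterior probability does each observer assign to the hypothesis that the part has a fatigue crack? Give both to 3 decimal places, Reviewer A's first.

Reviewer A: 0.137; Reviewer B: 0.732

The likelihood ratio for an 'indication' result is 0.758/0.073 = 10.384.
Reviewer A: prior odds 0.015/0.985 = 0.015228; posterior odds 0.15813; posterior probability 0.137.
Reviewer B: prior odds 0.208/0.792 = 0.26263; posterior odds 2.7270; posterior probability 0.732.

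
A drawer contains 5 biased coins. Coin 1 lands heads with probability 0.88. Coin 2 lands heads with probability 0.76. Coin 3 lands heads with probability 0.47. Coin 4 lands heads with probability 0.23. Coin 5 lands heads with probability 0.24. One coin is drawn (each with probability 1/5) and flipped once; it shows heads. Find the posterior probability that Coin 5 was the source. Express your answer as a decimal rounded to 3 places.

Posterior probability ≈ 0.093

Tabulate prior·likelihood by source: [1] prior 0.2, lik 0.88, product 0.1760; [2] prior 0.2, lik 0.76, product 0.1520; [3] prior 0.2, lik 0.47, product 0.09400; [4] prior 0.2, lik 0.23, product 0.04600; [5] prior 0.2, lik 0.24, product 0.04800.
Normalizing constant = 0.51600; the posterior for Coin 5 is its product over the sum, 0.04800/0.51600 = 0.093.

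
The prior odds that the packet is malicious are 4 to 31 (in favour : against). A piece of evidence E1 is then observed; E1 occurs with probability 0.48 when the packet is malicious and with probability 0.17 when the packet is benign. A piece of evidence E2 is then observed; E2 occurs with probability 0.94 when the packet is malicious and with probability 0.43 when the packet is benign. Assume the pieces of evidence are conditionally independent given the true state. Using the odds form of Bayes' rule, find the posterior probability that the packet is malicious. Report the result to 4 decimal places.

Posterior probability ≈ 0.4433

Prior odds = 4/31 = 0.12903.
Likelihood ratio for E1 = 0.48/0.17 = 2.8235.
Likelihood ratio for E2 = 0.94/0.43 = 2.1860.
Posterior odds = prior odds × LR₁ × LR₂ = 0.79643.
Posterior probability = odds/(1+odds) = 0.79643/1.7964 = 0.4433.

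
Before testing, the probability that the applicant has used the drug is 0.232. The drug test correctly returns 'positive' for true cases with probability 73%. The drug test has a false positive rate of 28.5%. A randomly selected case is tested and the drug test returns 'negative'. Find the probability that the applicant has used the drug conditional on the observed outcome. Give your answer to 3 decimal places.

P(H | E) ≈ 0.102

Let H be the event that the applicant has used the drug. P(H) = 0.232, so P(¬H) = 0.768. With E the 'negative' result, P(E|H) = 0.27 and P(E|¬H) = 0.715.
P(E) = 0.27·0.232 + 0.715·0.768 = 0.062640 + 0.54912 = 0.61176.
By Bayes' theorem, P(H|E) = 0.062640 / 0.61176 = 0.102.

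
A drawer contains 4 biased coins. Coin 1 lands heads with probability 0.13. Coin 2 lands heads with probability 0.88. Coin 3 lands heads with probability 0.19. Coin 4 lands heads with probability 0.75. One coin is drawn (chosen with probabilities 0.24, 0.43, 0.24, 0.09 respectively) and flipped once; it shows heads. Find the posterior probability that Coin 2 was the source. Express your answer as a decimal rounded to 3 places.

Tabulate prior·likelihood by source: [1] prior 0.24, lik 0.13, product 0.03120; [2] prior 0.43, lik 0.88, product 0.3784; [3] prior 0.24, lik 0.19, product 0.04560; [4] prior 0.09, lik 0.75, product 0.06750.
Normalizing constant = 0.52270; the posterior for Coin 2 is its product over the sum, 0.3784/0.52270 = 0.724.

Posterior probability ≈ 0.724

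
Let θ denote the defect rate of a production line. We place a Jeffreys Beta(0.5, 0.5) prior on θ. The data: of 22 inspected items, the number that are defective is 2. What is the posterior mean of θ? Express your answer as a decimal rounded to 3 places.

The binomial likelihood is conjugate to the Beta prior: with 2 successes and 20 failures, the posterior is Beta(0.5+2, 0.5+20) = Beta(2.5, 20.5).
E[θ | data] = 2.5/(2.5+20.5) = 0.109.

Posterior mean ≈ 0.109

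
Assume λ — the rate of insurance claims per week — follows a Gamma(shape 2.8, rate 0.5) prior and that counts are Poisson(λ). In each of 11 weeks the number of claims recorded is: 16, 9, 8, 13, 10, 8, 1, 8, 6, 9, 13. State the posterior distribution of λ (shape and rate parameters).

Posterior: Gamma(shape=103.8, rate=11.5)

Total count ∑xᵢ = 101 over n = 11 weeks.
Gamma is conjugate to the Poisson likelihood: posterior is Gamma(shape = 2.8+101 = 103.8, rate = 0.5+11 = 11.5).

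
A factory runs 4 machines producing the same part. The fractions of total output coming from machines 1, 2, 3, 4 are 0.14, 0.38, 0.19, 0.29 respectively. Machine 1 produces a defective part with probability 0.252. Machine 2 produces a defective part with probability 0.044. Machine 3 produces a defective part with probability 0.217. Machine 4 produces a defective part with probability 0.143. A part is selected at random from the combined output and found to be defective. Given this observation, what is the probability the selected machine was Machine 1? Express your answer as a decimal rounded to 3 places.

Posterior probability ≈ 0.262

Tabulate prior·likelihood by source: [1] prior 0.14, lik 0.252, product 0.03528; [2] prior 0.38, lik 0.044, product 0.01672; [3] prior 0.19, lik 0.217, product 0.04123; [4] prior 0.29, lik 0.143, product 0.04147.
Normalizing constant = 0.13470; the posterior for Machine 1 is its product over the sum, 0.03528/0.13470 = 0.262.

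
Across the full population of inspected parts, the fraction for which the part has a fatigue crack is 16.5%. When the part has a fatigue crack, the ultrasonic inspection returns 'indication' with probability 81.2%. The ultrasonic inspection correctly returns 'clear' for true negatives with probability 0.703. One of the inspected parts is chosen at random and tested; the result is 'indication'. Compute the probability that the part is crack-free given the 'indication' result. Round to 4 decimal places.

P(¬H | E) ≈ 0.6492

Write H for 'the part has a fatigue crack'. Prior odds H:¬H = 0.165/0.835 = 0.19760. For the 'indication' outcome, the likelihood ratio is 0.812/0.297 = 2.7340.
Posterior odds = 0.19760 × 2.7340 = 0.54025, so P(H|E) = 0.54025/(1+0.54025) = 0.3508. Then P(¬H|E) = 1 − 0.3508 = 0.6492.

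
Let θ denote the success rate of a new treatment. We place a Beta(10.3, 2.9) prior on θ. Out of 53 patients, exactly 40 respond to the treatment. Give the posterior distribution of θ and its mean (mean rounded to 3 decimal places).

Posterior: Beta(50.3, 15.9); mean ≈ 0.760

The binomial likelihood is conjugate to the Beta prior: with 40 successes and 13 failures, the posterior is Beta(10.3+40, 2.9+13) = Beta(50.3, 15.9).
E[θ | data] = 50.3/(50.3+15.9) = 0.760.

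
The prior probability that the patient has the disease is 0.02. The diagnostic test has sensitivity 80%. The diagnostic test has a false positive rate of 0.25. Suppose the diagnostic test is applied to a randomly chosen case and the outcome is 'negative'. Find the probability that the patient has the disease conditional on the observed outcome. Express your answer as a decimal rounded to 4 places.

Let H be the event that the patient has the disease. P(H) = 0.02, so P(¬H) = 0.98. With E the 'negative' result, P(E|H) = 0.2 and P(E|¬H) = 0.75.
P(E) = 0.2·0.02 + 0.75·0.98 = 0.0040000 + 0.73500 = 0.73900.
By Bayes' theorem, P(H|E) = 0.0040000 / 0.73900 = 0.0054.

P(H | E) ≈ 0.0054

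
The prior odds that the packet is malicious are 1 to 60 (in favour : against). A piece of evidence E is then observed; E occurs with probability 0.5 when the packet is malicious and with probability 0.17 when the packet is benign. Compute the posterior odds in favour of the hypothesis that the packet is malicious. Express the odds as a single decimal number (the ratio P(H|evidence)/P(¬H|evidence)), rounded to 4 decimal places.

Posterior odds ≈ 0.0490

Prior odds = 1/60 = 0.016667. In log-odds, ln(0.016667) = -4.0943.
Add log likelihood ratio: ln(2.9412) = 1.0788.
Posterior log-odds = -3.0155, so posterior odds = exp(-3.0155) = 0.049020.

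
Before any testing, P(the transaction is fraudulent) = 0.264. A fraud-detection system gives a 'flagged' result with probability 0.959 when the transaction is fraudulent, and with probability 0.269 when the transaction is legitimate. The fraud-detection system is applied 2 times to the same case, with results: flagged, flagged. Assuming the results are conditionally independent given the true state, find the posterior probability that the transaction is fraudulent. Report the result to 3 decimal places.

Posterior P(H) ≈ 0.820

With H the event that the transaction is fraudulent, the joint likelihood of the observed sequence is P(data|H) = 0.959·0.959 = 0.91968 and P(data|¬H) = 0.269·0.269 = 0.072361.
Bayes: P(H|data) = 0.264·0.91968 / (0.264·0.91968 + 0.736·0.072361) = 0.24280/0.29605 = 0.8201.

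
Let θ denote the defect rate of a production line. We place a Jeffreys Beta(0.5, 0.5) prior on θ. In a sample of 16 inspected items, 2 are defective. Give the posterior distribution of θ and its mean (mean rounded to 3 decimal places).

The binomial likelihood is conjugate to the Beta prior: with 2 successes and 14 failures, the posterior is Beta(0.5+2, 0.5+14) = Beta(2.5, 14.5).
E[θ | data] = 2.5/(2.5+14.5) = 0.147.

Posterior: Beta(2.5, 14.5); mean ≈ 0.147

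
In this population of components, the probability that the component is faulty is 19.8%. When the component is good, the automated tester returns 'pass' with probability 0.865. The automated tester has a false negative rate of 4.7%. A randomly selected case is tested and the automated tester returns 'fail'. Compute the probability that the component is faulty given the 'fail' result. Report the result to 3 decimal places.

Let H be the event that the component is faulty. P(H) = 0.198, so P(¬H) = 0.802. With E the 'fail' result, P(E|H) = 0.953 and P(E|¬H) = 0.135.
P(E) = 0.953·0.198 + 0.135·0.802 = 0.18869 + 0.10827 = 0.29696.
By Bayes' theorem, P(H|E) = 0.18869 / 0.29696 = 0.635.

P(H | E) ≈ 0.635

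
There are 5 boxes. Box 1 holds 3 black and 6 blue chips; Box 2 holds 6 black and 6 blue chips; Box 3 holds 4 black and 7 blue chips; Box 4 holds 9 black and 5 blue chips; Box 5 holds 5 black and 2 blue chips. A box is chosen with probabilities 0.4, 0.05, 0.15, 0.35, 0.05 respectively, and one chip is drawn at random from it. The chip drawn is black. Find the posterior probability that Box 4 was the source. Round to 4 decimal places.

Posterior probability ≈ 0.4751

P(black|Box 1) = 0.3333; P(black|Box 2) = 0.5; P(black|Box 3) = 0.3636; P(black|Box 4) = 0.6429; P(black|Box 5) = 0.7143.
Prior × likelihood for each source: 0.4·0.3333=0.1333, 0.05·0.5=0.02500, 0.15·0.3636=0.05455, 0.35·0.6429=0.2250, 0.05·0.7143=0.03571. Summing gives P(black) = 0.47359.
P(Box 4 | black) = 0.2250 / 0.47359 = 0.4751.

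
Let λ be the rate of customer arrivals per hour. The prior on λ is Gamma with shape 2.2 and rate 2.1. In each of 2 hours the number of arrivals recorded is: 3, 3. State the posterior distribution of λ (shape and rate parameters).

Posterior: Gamma(shape=8.2, rate=4.1)

The Poisson likelihood adds the total count to the shape and the number of exposure periods to the rate. Here ∑xᵢ = 6 and n = 2, so shape 2.2→8.2 and rate 2.1→4.1.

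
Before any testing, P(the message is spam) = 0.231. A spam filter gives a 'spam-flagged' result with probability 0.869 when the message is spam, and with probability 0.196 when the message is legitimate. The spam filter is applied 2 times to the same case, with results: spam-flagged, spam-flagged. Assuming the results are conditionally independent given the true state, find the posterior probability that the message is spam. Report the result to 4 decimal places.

Posterior P(H) ≈ 0.8552

Let H be the event that the message is spam; start with P(H) = 0.231. P('spam-flagged'|H) = 0.869, P('spam-flagged'|¬H) = 0.196.
Update on result 1 ('spam-flagged'): P(H) ← 0.869·0.2310 / (0.869·0.2310 + 0.196·0.7690) = 0.20074/0.35146 = 0.5712.
Update on result 2 ('spam-flagged'): P(H) ← 0.869·0.5712 / (0.869·0.5712 + 0.196·0.4288) = 0.49633/0.58039 = 0.8552.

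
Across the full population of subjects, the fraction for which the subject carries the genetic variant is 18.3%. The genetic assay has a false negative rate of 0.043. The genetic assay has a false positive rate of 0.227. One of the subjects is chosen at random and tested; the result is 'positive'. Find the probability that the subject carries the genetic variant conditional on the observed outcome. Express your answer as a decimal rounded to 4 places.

P(H | E) ≈ 0.4857

Let H be the event that the subject carries the genetic variant. P(H) = 0.183, so P(¬H) = 0.817. With E the 'positive' result, P(E|H) = 0.957 and P(E|¬H) = 0.227.
P(E) = 0.957·0.183 + 0.227·0.817 = 0.17513 + 0.18546 = 0.36059.
By Bayes' theorem, P(H|E) = 0.17513 / 0.36059 = 0.4857.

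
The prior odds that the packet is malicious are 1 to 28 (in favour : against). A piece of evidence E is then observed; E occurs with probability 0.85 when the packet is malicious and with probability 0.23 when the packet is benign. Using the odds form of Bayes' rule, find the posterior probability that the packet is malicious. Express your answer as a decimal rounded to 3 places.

Prior odds = 1/28 = 0.035714.
Likelihood ratio for E = 0.85/0.23 = 3.6957.
Posterior odds = prior odds × LR = 0.13199.
Posterior probability = odds/(1+odds) = 0.13199/1.1320 = 0.117.

Posterior probability ≈ 0.117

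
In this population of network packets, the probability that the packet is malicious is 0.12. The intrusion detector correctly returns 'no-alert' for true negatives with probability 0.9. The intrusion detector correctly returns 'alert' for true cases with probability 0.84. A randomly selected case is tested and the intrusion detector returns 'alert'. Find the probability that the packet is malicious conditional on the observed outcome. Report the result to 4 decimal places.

Let H be the event that the packet is malicious. P(H) = 0.12, so P(¬H) = 0.88. With E the 'alert' result, P(E|H) = 0.84 and P(E|¬H) = 0.1.
P(E) = 0.84·0.12 + 0.1·0.88 = 0.10080 + 0.088000 = 0.18880.
By Bayes' theorem, P(H|E) = 0.10080 / 0.18880 = 0.5339.

P(H | E) ≈ 0.5339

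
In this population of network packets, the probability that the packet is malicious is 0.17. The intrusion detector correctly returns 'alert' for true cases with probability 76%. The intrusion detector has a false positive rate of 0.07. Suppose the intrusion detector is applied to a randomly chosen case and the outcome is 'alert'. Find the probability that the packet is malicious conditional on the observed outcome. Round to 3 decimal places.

Write H for 'the packet is malicious'. Prior odds H:¬H = 0.17/0.83 = 0.20482. For the 'alert' outcome, the likelihood ratio is 0.76/0.07 = 10.857.
Posterior odds = 0.20482 × 10.857 = 2.2238, so P(H|E) = 2.2238/(1+2.2238) = 0.690.

P(H | E) ≈ 0.690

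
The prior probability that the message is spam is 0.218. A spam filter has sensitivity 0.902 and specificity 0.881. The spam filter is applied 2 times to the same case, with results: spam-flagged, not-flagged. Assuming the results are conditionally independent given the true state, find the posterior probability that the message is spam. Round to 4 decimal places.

With H the event that the message is spam, the joint likelihood of the observed sequence is P(data|H) = 0.902·0.098 = 0.088396 and P(data|¬H) = 0.119·0.881 = 0.10484.
Bayes: P(H|data) = 0.218·0.088396 / (0.218·0.088396 + 0.782·0.10484) = 0.019270/0.10125 = 0.1903.

Posterior P(H) ≈ 0.1903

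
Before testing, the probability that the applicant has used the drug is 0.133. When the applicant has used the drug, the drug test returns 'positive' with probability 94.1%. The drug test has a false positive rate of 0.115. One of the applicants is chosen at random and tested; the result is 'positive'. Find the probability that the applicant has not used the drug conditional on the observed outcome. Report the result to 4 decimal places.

P(¬H | E) ≈ 0.4434

Write H for 'the applicant has used the drug'. Prior odds H:¬H = 0.133/0.867 = 0.15340. For the 'positive' outcome, the likelihood ratio is 0.941/0.115 = 8.1826.
Posterior odds = 0.15340 × 8.1826 = 1.2552, so P(H|E) = 1.2552/(1+1.2552) = 0.5566. Then P(¬H|E) = 1 − 0.5566 = 0.4434.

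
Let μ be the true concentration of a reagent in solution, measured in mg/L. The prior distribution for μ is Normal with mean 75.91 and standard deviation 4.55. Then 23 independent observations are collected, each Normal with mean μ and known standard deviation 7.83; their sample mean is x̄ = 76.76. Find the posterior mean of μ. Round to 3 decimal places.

Prior precision 1/τ₀² = 1/4.55² = 0.0483033; data precision n/σ² = 23/7.83² = 0.375149.
Posterior precision = 0.0483033 + 0.375149 = 0.423453.
Posterior mean = (0.0483033·75.91 + 0.375149·76.76) / 0.423453 = 76.663.

Posterior mean ≈ 76.663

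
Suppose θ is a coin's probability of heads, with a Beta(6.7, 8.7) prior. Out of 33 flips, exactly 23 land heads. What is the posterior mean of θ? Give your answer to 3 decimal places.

Posterior mean ≈ 0.614

Observing 23 successes and 10 failures updates Beta(6.7, 8.7) by adding the success and failure counts to the two shape parameters: α = 6.7+23 = 29.7, β = 8.7+10 = 18.7.
Posterior mean = α/(α+β) = 29.7/48.4 = 0.614.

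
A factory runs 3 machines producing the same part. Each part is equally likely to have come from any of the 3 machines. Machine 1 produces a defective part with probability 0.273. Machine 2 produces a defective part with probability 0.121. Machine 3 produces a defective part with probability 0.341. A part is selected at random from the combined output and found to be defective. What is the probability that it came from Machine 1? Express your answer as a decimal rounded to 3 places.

Tabulate prior·likelihood by source: [1] prior 0.333333, lik 0.273, product 0.09100; [2] prior 0.333333, lik 0.121, product 0.04033; [3] prior 0.333333, lik 0.341, product 0.1137.
Normalizing constant = 0.24500; the posterior for Machine 1 is its product over the sum, 0.09100/0.24500 = 0.371.

Posterior probability ≈ 0.371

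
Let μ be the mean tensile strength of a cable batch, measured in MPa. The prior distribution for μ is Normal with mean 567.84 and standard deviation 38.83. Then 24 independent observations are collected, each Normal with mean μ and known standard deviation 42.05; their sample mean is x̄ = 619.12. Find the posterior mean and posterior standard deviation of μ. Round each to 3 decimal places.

Posterior mean ≈ 616.731; posterior SD ≈ 8.381

Prior precision 1/τ₀² = 1/38.83² = 0.00066323; data precision n/σ² = 24/42.05² = 0.0135731.
Posterior precision = 0.00066323 + 0.0135731 = 0.0142363, giving posterior SD = 1/√0.0142363 = 8.381.
Posterior mean = (0.00066323·567.84 + 0.0135731·619.12) / 0.0142363 = 616.731.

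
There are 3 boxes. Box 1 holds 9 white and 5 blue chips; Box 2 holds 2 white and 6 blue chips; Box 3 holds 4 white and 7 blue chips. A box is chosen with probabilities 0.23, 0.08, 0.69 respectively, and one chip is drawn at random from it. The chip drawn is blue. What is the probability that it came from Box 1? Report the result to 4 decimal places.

P(blue|Box 1) = 0.3571; P(blue|Box 2) = 0.75; P(blue|Box 3) = 0.6364.
Prior × likelihood for each source: 0.23·0.3571=0.08214, 0.08·0.75=0.06000, 0.69·0.6364=0.4391. Summing gives P(blue) = 0.58123.
P(Box 1 | blue) = 0.08214 / 0.58123 = 0.1413.

Posterior probability ≈ 0.1413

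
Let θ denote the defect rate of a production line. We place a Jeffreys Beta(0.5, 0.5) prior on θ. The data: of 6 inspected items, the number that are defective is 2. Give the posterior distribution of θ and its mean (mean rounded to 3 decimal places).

Observing 2 successes and 4 failures updates Beta(0.5, 0.5) by adding the success and failure counts to the two shape parameters: α = 0.5+2 = 2.5, β = 0.5+4 = 4.5.
E[θ | data] = 2.5/(2.5+4.5) = 0.357.

Posterior: Beta(2.5, 4.5); mean ≈ 0.357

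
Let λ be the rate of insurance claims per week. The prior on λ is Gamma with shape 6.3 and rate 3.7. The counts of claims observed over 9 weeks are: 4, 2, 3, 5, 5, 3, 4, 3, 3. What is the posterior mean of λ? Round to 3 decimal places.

Total count ∑xᵢ = 32 over n = 9 weeks.
Gamma is conjugate to the Poisson likelihood: posterior is Gamma(shape = 6.3+32 = 38.3, rate = 3.7+9 = 12.7).
E[λ | data] = 38.3/12.7 = 3.016.

Posterior mean ≈ 3.016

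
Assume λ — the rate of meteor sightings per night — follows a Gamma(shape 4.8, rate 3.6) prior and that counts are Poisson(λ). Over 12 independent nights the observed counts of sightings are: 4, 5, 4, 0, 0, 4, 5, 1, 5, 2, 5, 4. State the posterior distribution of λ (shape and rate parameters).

Total count ∑xᵢ = 39 over n = 12 nights.
Gamma is conjugate to the Poisson likelihood: posterior is Gamma(shape = 4.8+39 = 43.8, rate = 3.6+12 = 15.6).

Posterior: Gamma(shape=43.8, rate=15.6)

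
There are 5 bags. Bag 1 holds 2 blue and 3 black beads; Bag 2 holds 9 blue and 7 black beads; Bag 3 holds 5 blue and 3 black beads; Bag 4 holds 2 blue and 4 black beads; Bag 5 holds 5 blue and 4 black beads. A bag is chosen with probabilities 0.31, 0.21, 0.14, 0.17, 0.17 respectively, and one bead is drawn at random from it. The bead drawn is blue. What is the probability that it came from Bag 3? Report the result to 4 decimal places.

Posterior probability ≈ 0.1820

Tabulate prior·likelihood by source: [1] prior 0.31, lik 0.4, product 0.1240; [2] prior 0.21, lik 0.5625, product 0.1181; [3] prior 0.14, lik 0.625, product 0.08750; [4] prior 0.17, lik 0.3333, product 0.05667; [5] prior 0.17, lik 0.5556, product 0.09444.
Normalizing constant = 0.48074; the posterior for Bag 3 is its product over the sum, 0.08750/0.48074 = 0.1820.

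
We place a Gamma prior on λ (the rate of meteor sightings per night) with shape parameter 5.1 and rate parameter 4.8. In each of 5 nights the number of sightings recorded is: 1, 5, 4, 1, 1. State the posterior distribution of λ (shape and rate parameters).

Posterior: Gamma(shape=17.1, rate=9.8)

The Poisson likelihood adds the total count to the shape and the number of exposure periods to the rate. Here ∑xᵢ = 12 and n = 5, so shape 5.1→17.1 and rate 4.8→9.8.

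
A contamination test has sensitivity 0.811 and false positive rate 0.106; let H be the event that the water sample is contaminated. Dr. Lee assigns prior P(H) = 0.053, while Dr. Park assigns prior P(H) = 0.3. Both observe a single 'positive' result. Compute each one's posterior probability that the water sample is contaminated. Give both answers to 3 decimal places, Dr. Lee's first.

Dr. Lee: 0.300; Dr. Park: 0.766

P('+'|H) = 0.811, P('+'|¬H) = 0.106.
Dr. Lee: numerator 0.811·0.053 = 0.042983; evidence = 0.042983+0.106·0.947 = 0.14336; posterior = 0.300.
Dr. Park: numerator 0.811·0.3 = 0.24330; evidence = 0.24330+0.106·0.7 = 0.31750; posterior = 0.766.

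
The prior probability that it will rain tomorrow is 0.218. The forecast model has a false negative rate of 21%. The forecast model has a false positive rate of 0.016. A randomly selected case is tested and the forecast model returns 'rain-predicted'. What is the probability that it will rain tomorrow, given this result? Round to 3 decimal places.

P(H | E) ≈ 0.932

Let H be the event that it will rain tomorrow. P(H) = 0.218, so P(¬H) = 0.782. With E the 'rain-predicted' result, P(E|H) = 0.79 and P(E|¬H) = 0.016.
P(E) = 0.79·0.218 + 0.016·0.782 = 0.17222 + 0.012512 = 0.18473.
By Bayes' theorem, P(H|E) = 0.17222 / 0.18473 = 0.932.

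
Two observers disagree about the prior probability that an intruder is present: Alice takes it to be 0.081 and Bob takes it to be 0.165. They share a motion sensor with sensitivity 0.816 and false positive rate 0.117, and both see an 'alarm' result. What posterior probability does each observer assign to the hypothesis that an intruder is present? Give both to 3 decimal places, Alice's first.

Alice: 0.381; Bob: 0.580

The likelihood ratio for an 'alarm' result is 0.816/0.117 = 6.9744.
Alice: prior odds 0.081/0.919 = 0.088139; posterior odds 0.61471; posterior probability 0.381.
Bob: prior odds 0.165/0.835 = 0.19760; posterior odds 1.3782; posterior probability 0.580.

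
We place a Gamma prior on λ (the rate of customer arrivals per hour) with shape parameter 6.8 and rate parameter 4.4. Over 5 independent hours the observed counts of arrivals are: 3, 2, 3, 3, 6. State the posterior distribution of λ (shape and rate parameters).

Total count ∑xᵢ = 17 over n = 5 hours.
Gamma is conjugate to the Poisson likelihood: posterior is Gamma(shape = 6.8+17 = 23.8, rate = 4.4+5 = 9.4).

Posterior: Gamma(shape=23.8, rate=9.4)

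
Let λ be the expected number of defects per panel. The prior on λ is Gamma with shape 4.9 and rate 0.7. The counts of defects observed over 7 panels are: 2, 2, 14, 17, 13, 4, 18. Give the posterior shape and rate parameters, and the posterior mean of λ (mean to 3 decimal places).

Posterior: Gamma(shape=74.9, rate=7.7); mean ≈ 9.727

Total count ∑xᵢ = 70 over n = 7 panels.
Gamma is conjugate to the Poisson likelihood: posterior is Gamma(shape = 4.9+70 = 74.9, rate = 0.7+7 = 7.7).
Posterior mean = shape/rate = 74.9/7.7 = 9.727.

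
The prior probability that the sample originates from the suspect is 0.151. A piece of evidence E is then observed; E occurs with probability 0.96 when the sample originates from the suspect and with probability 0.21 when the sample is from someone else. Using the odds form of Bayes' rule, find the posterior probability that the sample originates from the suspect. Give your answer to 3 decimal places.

Posterior probability ≈ 0.448

Prior odds = 0.151/(1−0.151) = 0.17786. In log-odds, ln(0.17786) = -1.7268.
Add log likelihood ratio: ln(4.5714) = 1.5198.
Posterior log-odds = -0.20695, so posterior odds = exp(-0.20695) = 0.81306. Converting, P(H|E) = 0.81306/1.8131 = 0.448.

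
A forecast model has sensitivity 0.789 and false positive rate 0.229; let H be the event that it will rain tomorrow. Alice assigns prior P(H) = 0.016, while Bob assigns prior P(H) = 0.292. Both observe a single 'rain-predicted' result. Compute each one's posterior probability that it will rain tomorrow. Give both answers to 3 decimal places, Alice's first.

The likelihood ratio for a 'rain-predicted' result is 0.789/0.229 = 3.4454.
Alice: prior odds 0.016/0.984 = 0.016260; posterior odds 0.056023; posterior probability 0.053.
Bob: prior odds 0.292/0.708 = 0.41243; posterior odds 1.4210; posterior probability 0.587.

Alice: 0.053; Bob: 0.587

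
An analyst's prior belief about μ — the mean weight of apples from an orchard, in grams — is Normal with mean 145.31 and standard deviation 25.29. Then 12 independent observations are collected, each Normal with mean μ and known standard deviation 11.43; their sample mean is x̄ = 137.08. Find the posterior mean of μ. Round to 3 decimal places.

Posterior mean ≈ 137.218

With known σ, the Normal prior is conjugate. Weight on the data is w = (n/σ²)/(n/σ² + 1/τ₀²) = 0.0918520/(0.0918520+0.00156352) = 0.98326.
Posterior mean = w·x̄ + (1−w)·μ₀ = 0.98326·137.08 + 0.016737·145.31 = 137.218.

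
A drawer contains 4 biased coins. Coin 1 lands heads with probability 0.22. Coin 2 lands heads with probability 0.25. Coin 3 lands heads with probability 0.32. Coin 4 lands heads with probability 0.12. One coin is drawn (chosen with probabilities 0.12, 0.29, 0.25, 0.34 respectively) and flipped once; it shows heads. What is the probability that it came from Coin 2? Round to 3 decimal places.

Posterior probability ≈ 0.330

P(heads|C1) = 0.22; P(heads|C2) = 0.25; P(heads|C3) = 0.32; P(heads|C4) = 0.12.
Prior × likelihood for each source: 0.12·0.22=0.02640, 0.29·0.25=0.07250, 0.25·0.32=0.08000, 0.34·0.12=0.04080. Summing gives P(heads) = 0.21970.
P(Coin 2 | heads) = 0.07250 / 0.21970 = 0.330.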